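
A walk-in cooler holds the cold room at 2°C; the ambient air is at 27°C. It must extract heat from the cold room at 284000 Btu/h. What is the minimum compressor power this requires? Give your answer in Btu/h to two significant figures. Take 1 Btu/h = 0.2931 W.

In absolute terms T_C = 275.15 K and T_H = 300.15 K, so ΔT = 25.00 K.
COP_Carnot = T_C/ΔT = 275.15/25.00 = 11.01.
Ẇ_min = Q̇/COP_Carnot = 284000/11.01 = 25800 Btu/h.

26000 Btu/h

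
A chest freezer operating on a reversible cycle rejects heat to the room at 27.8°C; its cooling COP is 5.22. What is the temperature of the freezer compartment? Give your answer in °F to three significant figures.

For a Carnot refrigerator COP_R = T_C/(T_H − T_C), so T_C = COP·T_H/(1 + COP).
With T_H = 300.95 K, T_C = 5.22 × 300.95/6.220 = 252.57 K.
Converting, 252.57 K = -5.05°F.

-5.05 °F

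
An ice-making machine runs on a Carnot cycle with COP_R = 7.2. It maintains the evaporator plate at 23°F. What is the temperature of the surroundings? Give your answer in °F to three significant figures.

COP_R = T_C/(T_H − T_C) gives T_H − T_C = T_C/COP.
With T_C = 268.15 K, T_H = 268.15 × (1 + 1/7.2) = 305.39 K.
Converting, 305.39 K = 90.04°F.

90.0 °F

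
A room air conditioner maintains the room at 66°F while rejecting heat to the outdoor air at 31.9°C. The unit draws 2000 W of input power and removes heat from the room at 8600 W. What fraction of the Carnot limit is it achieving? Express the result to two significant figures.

COP_actual = Q̇_C/Ẇ = 8600/2000 = 4.300.
In absolute terms T_C = 292.04 K and T_H = 305.05 K, so ΔT = 13.01 K.
COP_Carnot = T_C/ΔT = 292.04/13.01 = 22.45.
η_II = COP_actual/COP_Carnot = 4.300/22.45 = 0.1916.

0.19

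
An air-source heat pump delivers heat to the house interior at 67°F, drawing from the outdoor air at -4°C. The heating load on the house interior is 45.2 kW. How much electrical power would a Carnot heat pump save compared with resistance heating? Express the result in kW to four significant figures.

41.58 kW

In absolute terms T_C = 269.15 K and T_H = 292.59 K, so ΔT = 23.44 K.
COP_Carnot = T_H/ΔT = 292.59/23.44 = 12.48.
Resistance heating needs Ẇ_res = Q̇_H = 45.20 kW; the reversible heat pump needs only Ẇ_hp = Q̇_H/COP = 3.622 kW.
Saving = 45.20 − 3.622 = 41.58 kW.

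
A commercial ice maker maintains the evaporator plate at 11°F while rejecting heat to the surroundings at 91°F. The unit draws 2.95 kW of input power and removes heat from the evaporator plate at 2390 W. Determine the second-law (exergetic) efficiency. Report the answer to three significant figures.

Converting, Q̇_C = 2390 W = 2.390 kW, so COP_actual = Q̇_C/Ẇ = 2.390/2.950 = 0.8102.
In absolute terms T_C = 261.48 K and T_H = 305.93 K, so ΔT = 44.44 K.
COP_Carnot = T_C/ΔT = 261.48/44.44 = 5.883.
η_II = COP_actual/COP_Carnot = 0.8102/5.883 = 0.1377.

0.138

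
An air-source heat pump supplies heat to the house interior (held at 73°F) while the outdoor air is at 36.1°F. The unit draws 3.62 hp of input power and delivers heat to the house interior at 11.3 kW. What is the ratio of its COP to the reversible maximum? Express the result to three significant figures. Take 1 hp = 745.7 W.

Converting, Q̇_H = 11.30 kW = 15.15 hp, so COP_actual = Q̇_H/Ẇ = 15.15/3.620 = 4.186.
In absolute terms T_C = 275.43 K and T_H = 295.93 K, so ΔT = 20.50 K.
COP_Carnot = T_H/ΔT = 295.93/20.50 = 14.44.
η_II = COP_actual/COP_Carnot = 4.186/14.44 = 0.2900.

0.290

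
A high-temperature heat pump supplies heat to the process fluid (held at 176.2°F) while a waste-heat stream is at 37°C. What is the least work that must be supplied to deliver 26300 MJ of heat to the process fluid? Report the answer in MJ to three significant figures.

In absolute terms T_C = 310.15 K and T_H = 353.26 K, so ΔT = 43.11 K.
The reversible limit is COP_HP = T_H/ΔT = 8.194, so W_min = Q_H/COP = Q_H·ΔT/T_H.
W_min = 26300 × 43.11/353.26 = 3210 MJ.

3210 MJ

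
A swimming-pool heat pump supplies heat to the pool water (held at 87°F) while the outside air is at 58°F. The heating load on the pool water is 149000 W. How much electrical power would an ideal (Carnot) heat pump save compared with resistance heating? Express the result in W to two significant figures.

In absolute terms T_C = 287.59 K and T_H = 303.71 K, so ΔT = 16.11 K.
COP_Carnot = T_H/ΔT = 303.71/16.11 = 18.85.
Resistance heating needs Ẇ_res = Q̇_H = 149000 W; the reversible heat pump needs only Ẇ_hp = Q̇_H/COP = 7904 W.
Saving = 149000 − 7904 = 141100 W.

140000 W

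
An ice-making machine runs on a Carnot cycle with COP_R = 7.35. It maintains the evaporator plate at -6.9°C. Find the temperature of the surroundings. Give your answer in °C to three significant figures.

COP_R = T_C/(T_H − T_C) gives T_H − T_C = T_C/COP.
With T_C = 266.25 K, T_H = 266.25 × (1 + 1/7.35) = 302.47 K.
Converting, 302.47 K = 29.32°C.

29.3 °C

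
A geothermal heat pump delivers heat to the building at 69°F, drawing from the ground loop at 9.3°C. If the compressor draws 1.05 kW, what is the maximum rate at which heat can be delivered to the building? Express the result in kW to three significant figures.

27.4 kW

In absolute terms T_C = 282.45 K and T_H = 293.71 K, so ΔT = 11.26 K.
COP_Carnot = T_H/ΔT = 293.71/11.26 = 26.09.
Q̇_max = COP_Carnot × Ẇ = 26.09 × 1.050 kW = 27.40 kW.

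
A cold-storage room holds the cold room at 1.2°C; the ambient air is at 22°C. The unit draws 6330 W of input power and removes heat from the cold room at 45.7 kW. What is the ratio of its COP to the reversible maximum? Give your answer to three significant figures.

Converting, Q̇_C = 45.70 kW = 45700 W, so COP_actual = Q̇_C/Ẇ = 45700/6330 = 7.220.
In absolute terms T_C = 274.35 K and T_H = 295.15 K, so ΔT = 20.80 K.
COP_Carnot = T_C/ΔT = 274.35/20.80 = 13.19.
η_II = COP_actual/COP_Carnot = 7.220/13.19 = 0.5474.

0.547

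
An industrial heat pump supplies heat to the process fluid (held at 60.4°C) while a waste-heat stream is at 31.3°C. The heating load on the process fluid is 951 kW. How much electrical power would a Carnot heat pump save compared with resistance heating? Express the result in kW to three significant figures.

868 kW

In absolute terms T_C = 304.45 K and T_H = 333.55 K, so ΔT = 29.10 K.
COP_Carnot = T_H/ΔT = 333.55/29.10 = 11.46.
Resistance heating needs Ẇ_res = Q̇_H = 951.0 kW; the reversible heat pump needs only Ẇ_hp = Q̇_H/COP = 82.97 kW.
Saving = 951.0 − 82.97 = 868.0 kW.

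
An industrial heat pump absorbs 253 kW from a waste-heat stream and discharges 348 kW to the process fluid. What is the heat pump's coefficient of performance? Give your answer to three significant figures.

The first law gives Q̇_H = Q̇_C + Ẇ, so the three rates are Q̇_C = 253.0, Q̇_H = 348.0, Ẇ = 95.00 kW.
COP_HP = Q̇_H/Ẇ = 348.0/95.00 = 3.663.

3.66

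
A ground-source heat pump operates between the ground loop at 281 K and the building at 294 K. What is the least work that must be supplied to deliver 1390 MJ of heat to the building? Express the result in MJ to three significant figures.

61.5 MJ

The reservoir spacing is ΔT = 294 − 281 = 13.00 K.
The reversible limit is COP_HP = T_H/ΔT = 22.62, so W_min = Q_H/COP = Q_H·ΔT/T_H.
W_min = 1390 × 13.00/294.00 = 61.46 MJ.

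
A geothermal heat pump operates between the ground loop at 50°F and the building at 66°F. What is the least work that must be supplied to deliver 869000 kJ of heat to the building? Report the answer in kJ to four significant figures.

In absolute terms T_C = 283.15 K and T_H = 292.04 K, so ΔT = 8.889 K.
The reversible limit is COP_HP = T_H/ΔT = 32.85, so W_min = Q_H/COP = Q_H·ΔT/T_H.
W_min = 869000 × 8.889/292.04 = 26450 kJ.

26450 kJ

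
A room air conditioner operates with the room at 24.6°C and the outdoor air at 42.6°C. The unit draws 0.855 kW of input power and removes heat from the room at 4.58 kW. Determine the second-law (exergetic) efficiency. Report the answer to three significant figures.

COP_actual = Q̇_C/Ẇ = 4.580/0.8550 = 5.357.
In absolute terms T_C = 297.75 K and T_H = 315.75 K, so ΔT = 18.00 K.
COP_Carnot = T_C/ΔT = 297.75/18.00 = 16.54.
η_II = COP_actual/COP_Carnot = 5.357/16.54 = 0.3238.

0.324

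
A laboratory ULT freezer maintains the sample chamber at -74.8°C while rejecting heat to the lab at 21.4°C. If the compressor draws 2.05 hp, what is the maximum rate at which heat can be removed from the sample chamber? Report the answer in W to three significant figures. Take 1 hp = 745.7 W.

3150 W

In absolute terms T_C = 198.35 K and T_H = 294.55 K, so ΔT = 96.20 K.
COP_Carnot = T_C/ΔT = 198.35/96.20 = 2.062.
Q̇_max = COP_Carnot × Ẇ = 2.062 × 2.050 hp = 4.227 hp = 3152 W.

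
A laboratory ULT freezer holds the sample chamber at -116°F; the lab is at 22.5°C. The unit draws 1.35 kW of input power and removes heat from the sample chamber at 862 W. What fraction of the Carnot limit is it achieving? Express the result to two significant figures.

0.35

Converting, Q̇_C = 862.0 W = 0.8620 kW, so COP_actual = Q̇_C/Ẇ = 0.8620/1.350 = 0.6385.
In absolute terms T_C = 190.93 K and T_H = 295.65 K, so ΔT = 104.7 K.
COP_Carnot = T_C/ΔT = 190.93/104.7 = 1.823.
η_II = COP_actual/COP_Carnot = 0.6385/1.823 = 0.3502.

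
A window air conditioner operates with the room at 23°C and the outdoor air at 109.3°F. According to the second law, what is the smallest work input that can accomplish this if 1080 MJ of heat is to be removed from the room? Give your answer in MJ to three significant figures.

In absolute terms T_C = 296.15 K and T_H = 316.09 K, so ΔT = 19.94 K.
The reversible limit is COP_R = T_C/ΔT = 14.85, so W_min = Q_C/COP = Q_C·ΔT/T_C.
W_min = 1080 × 19.94/296.15 = 72.73 MJ.

72.7 MJ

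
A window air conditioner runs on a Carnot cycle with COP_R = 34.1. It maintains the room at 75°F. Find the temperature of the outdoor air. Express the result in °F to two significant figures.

91 °F

COP_R = T_C/(T_H − T_C) gives T_H − T_C = T_C/COP.
With T_C = 297.04 K, T_H = 297.04 × (1 + 1/34.1) = 305.75 K.
Converting, 305.75 K = 90.68°F.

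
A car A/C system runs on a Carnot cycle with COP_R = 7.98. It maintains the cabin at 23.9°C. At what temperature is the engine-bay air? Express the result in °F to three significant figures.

142 °F

COP_R = T_C/(T_H − T_C) gives T_H − T_C = T_C/COP.
With T_C = 297.05 K, T_H = 297.05 × (1 + 1/7.98) = 334.27 K.
Converting, 334.27 K = 142.02°F.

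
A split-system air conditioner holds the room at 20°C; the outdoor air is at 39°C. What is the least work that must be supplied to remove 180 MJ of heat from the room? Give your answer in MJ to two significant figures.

In absolute terms T_C = 293.15 K and T_H = 312.15 K, so ΔT = 19.00 K.
The reversible limit is COP_R = T_C/ΔT = 15.43, so W_min = Q_C/COP = Q_C·ΔT/T_C.
W_min = 180.0 × 19.00/293.15 = 11.67 MJ.

12 MJ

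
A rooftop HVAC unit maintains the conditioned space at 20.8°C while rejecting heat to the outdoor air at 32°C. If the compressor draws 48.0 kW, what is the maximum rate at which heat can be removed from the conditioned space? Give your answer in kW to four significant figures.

In absolute terms T_C = 293.95 K and T_H = 305.15 K, so ΔT = 11.20 K.
COP_Carnot = T_C/ΔT = 293.95/11.20 = 26.25.
Q̇_max = COP_Carnot × Ẇ = 26.25 × 48.00 kW = 1260 kW.

1260 kW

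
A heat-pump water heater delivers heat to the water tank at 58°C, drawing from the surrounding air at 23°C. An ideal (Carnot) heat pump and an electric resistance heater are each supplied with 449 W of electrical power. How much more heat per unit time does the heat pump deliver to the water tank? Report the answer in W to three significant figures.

3800 W

In absolute terms T_C = 296.15 K and T_H = 331.15 K, so ΔT = 35.00 K.
COP_Carnot = T_H/ΔT = 331.15/35.00 = 9.461.
The heat pump delivers Q̇_H = COP × Ẇ = 4248 W; the resistance heater delivers Ẇ = 449.0 W.
Extra = (COP − 1)·Ẇ = 3799 W.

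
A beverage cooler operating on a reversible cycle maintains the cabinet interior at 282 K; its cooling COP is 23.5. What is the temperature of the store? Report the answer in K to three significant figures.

COP_R = T_C/(T_H − T_C) gives T_H − T_C = T_C/COP.
With T_C = 282.00 K, T_H = 282.00 × (1 + 1/23.5) = 294.00 K.

294 K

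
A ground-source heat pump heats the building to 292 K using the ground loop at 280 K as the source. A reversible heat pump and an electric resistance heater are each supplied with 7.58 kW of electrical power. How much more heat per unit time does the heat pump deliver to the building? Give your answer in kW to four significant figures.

176.9 kW

The reservoir spacing is ΔT = 292 − 280 = 12.00 K.
COP_Carnot = T_H/ΔT = 292.00/12.00 = 24.33.
The heat pump delivers Q̇_H = COP × Ẇ = 184.4 kW; the resistance heater delivers Ẇ = 7.580 kW.
Extra = (COP − 1)·Ẇ = 176.9 kW.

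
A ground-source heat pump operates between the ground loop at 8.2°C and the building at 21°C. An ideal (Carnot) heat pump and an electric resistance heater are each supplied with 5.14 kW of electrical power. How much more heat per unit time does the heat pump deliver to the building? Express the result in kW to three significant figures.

In absolute terms T_C = 281.35 K and T_H = 294.15 K, so ΔT = 12.80 K.
COP_Carnot = T_H/ΔT = 294.15/12.80 = 22.98.
The heat pump delivers Q̇_H = COP × Ẇ = 118.1 kW; the resistance heater delivers Ẇ = 5.140 kW.
Extra = (COP − 1)·Ẇ = 113.0 kW.

113 kW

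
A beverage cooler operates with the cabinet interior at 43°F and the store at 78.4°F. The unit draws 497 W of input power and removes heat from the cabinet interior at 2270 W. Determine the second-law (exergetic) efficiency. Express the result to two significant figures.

COP_actual = Q̇_C/Ẇ = 2270/497.0 = 4.567.
In absolute terms T_C = 279.26 K and T_H = 298.93 K, so ΔT = 19.67 K.
COP_Carnot = T_C/ΔT = 279.26/19.67 = 14.20.
η_II = COP_actual/COP_Carnot = 4.567/14.20 = 0.3217.

0.32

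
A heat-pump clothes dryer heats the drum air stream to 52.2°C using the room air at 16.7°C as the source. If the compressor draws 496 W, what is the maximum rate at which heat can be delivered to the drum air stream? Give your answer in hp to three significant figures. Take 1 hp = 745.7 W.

In absolute terms T_C = 289.85 K and T_H = 325.35 K, so ΔT = 35.50 K.
COP_Carnot = T_H/ΔT = 325.35/35.50 = 9.165.
Q̇_max = COP_Carnot × Ẇ = 9.165 × 496.0 W = 4546 W = 6.096 hp.

6.10 hp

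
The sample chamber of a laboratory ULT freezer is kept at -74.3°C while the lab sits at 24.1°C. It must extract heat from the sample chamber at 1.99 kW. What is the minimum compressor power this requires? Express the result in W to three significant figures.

985 W

In absolute terms T_C = 198.85 K and T_H = 297.25 K, so ΔT = 98.40 K.
COP_Carnot = T_C/ΔT = 198.85/98.40 = 2.021.
Ẇ_min = Q̇/COP_Carnot = 1.990/2.021 = 0.9847 kW = 984.7 W.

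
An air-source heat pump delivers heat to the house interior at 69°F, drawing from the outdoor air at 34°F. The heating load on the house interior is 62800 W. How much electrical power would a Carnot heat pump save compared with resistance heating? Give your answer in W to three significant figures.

In absolute terms T_C = 274.26 K and T_H = 293.71 K, so ΔT = 19.44 K.
COP_Carnot = T_H/ΔT = 293.71/19.44 = 15.10.
Resistance heating needs Ẇ_res = Q̇_H = 62800 W; the reversible heat pump needs only Ẇ_hp = Q̇_H/COP = 4158 W.
Saving = 62800 − 4158 = 58640 W.

58600 W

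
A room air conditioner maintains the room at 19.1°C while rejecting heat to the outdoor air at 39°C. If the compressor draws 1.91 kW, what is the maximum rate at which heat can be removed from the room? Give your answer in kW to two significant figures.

28 kW

In absolute terms T_C = 292.25 K and T_H = 312.15 K, so ΔT = 19.90 K.
COP_Carnot = T_C/ΔT = 292.25/19.90 = 14.69.
Q̇_max = COP_Carnot × Ẇ = 14.69 × 1.910 kW = 28.05 kW.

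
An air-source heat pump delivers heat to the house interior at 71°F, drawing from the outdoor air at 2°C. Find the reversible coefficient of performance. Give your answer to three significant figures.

In absolute terms T_C = 275.15 K and T_H = 294.82 K, so ΔT = 19.67 K.
For a reversible cycle, COP_Carnot = T_H/ΔT = 294.82/19.67 = 14.99.

15.0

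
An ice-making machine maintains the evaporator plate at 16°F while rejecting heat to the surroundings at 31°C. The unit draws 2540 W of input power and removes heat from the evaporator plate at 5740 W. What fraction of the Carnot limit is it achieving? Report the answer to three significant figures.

COP_actual = Q̇_C/Ẇ = 5740/2540 = 2.260.
In absolute terms T_C = 264.26 K and T_H = 304.15 K, so ΔT = 39.89 K.
COP_Carnot = T_C/ΔT = 264.26/39.89 = 6.625.
η_II = COP_actual/COP_Carnot = 2.260/6.625 = 0.3411.

0.341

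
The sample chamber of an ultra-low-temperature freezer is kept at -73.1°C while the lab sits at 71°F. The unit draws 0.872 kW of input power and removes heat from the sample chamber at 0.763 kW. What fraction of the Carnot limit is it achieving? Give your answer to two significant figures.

0.41

COP_actual = Q̇_C/Ẇ = 0.7630/0.8720 = 0.8750.
In absolute terms T_C = 200.05 K and T_H = 294.82 K, so ΔT = 94.77 K.
COP_Carnot = T_C/ΔT = 200.05/94.77 = 2.111.
η_II = COP_actual/COP_Carnot = 0.8750/2.111 = 0.4145.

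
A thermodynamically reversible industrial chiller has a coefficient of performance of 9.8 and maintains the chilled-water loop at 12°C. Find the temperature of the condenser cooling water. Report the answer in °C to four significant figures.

41.10 °C

COP_R = T_C/(T_H − T_C) gives T_H − T_C = T_C/COP.
With T_C = 285.15 K, T_H = 285.15 × (1 + 1/9.8) = 314.25 K.
Converting, 314.25 K = 41.10°C.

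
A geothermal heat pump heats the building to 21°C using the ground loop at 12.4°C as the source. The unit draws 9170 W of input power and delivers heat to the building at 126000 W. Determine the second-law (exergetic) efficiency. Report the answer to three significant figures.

0.402

COP_actual = Q̇_H/Ẇ = 126000/9170 = 13.74.
In absolute terms T_C = 285.55 K and T_H = 294.15 K, so ΔT = 8.600 K.
COP_Carnot = T_H/ΔT = 294.15/8.600 = 34.20.
η_II = COP_actual/COP_Carnot = 13.74/34.20 = 0.4017.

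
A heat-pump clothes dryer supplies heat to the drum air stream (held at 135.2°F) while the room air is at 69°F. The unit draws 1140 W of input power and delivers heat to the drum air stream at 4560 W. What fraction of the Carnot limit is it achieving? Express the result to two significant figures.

0.45

COP_actual = Q̇_H/Ẇ = 4560/1140 = 4.000.
In absolute terms T_C = 293.71 K and T_H = 330.48 K, so ΔT = 36.78 K.
COP_Carnot = T_H/ΔT = 330.48/36.78 = 8.986.
η_II = COP_actual/COP_Carnot = 4.000/8.986 = 0.4451.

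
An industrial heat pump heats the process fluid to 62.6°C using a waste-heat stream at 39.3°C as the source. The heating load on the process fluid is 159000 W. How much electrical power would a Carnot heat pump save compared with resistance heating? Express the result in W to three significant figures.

In absolute terms T_C = 312.45 K and T_H = 335.75 K, so ΔT = 23.30 K.
COP_Carnot = T_H/ΔT = 335.75/23.30 = 14.41.
Resistance heating needs Ẇ_res = Q̇_H = 159000 W; the reversible heat pump needs only Ẇ_hp = Q̇_H/COP = 11030 W.
Saving = 159000 − 11030 = 148000 W.

148000 W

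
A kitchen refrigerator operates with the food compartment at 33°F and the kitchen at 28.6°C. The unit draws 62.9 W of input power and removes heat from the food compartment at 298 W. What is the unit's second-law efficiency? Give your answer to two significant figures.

COP_actual = Q̇_C/Ẇ = 298.0/62.90 = 4.738.
In absolute terms T_C = 273.71 K and T_H = 301.75 K, so ΔT = 28.04 K.
COP_Carnot = T_C/ΔT = 273.71/28.04 = 9.760.
η_II = COP_actual/COP_Carnot = 4.738/9.760 = 0.4854.

0.49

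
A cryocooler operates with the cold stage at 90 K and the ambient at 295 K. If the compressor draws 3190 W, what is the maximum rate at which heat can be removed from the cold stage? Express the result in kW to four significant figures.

1.400 kW

The reservoir spacing is ΔT = 295 − 90 = 205.0 K.
COP_Carnot = T_C/ΔT = 90.00/205.0 = 0.4390.
Q̇_max = COP_Carnot × Ẇ = 0.4390 × 3190 W = 1400 W = 1.400 kW.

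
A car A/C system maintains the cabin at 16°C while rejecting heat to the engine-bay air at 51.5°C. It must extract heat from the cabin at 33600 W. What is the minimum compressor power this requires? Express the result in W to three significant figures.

4130 W

In absolute terms T_C = 289.15 K and T_H = 324.65 K, so ΔT = 35.50 K.
COP_Carnot = T_C/ΔT = 289.15/35.50 = 8.145.
Ẇ_min = Q̇/COP_Carnot = 33600/8.145 = 4125 W.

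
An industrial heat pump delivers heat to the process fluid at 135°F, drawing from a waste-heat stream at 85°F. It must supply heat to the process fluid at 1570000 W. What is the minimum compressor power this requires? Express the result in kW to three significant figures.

132 kW

In absolute terms T_C = 302.59 K and T_H = 330.37 K, so ΔT = 27.78 K.
COP_Carnot = T_H/ΔT = 330.37/27.78 = 11.89.
Ẇ_min = Q̇/COP_Carnot = 1570000/11.89 = 132000 W = 132.0 kW.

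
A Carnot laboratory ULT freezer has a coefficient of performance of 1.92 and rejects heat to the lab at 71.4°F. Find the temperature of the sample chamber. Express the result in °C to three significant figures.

-79.2 °C

For a Carnot refrigerator COP_R = T_C/(T_H − T_C), so T_C = COP·T_H/(1 + COP).
With T_H = 295.04 K, T_C = 1.92 × 295.04/2.920 = 194.00 K.
Converting, 194.00 K = -79.15°C.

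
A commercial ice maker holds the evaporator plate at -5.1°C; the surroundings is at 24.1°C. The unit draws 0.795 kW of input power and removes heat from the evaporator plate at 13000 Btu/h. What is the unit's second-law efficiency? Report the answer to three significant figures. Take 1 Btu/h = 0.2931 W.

0.522

Converting, Q̇_C = 13000 Btu/h = 3.810 kW, so COP_actual = Q̇_C/Ẇ = 3.810/0.7950 = 4.793.
In absolute terms T_C = 268.05 K and T_H = 297.25 K, so ΔT = 29.20 K.
COP_Carnot = T_C/ΔT = 268.05/29.20 = 9.180.
η_II = COP_actual/COP_Carnot = 4.793/9.180 = 0.5221.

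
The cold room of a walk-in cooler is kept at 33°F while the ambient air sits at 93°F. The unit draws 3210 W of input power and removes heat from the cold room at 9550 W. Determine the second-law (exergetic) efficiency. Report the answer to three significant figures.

0.362

COP_actual = Q̇_C/Ẇ = 9550/3210 = 2.975.
In absolute terms T_C = 273.71 K and T_H = 307.04 K, so ΔT = 33.33 K.
COP_Carnot = T_C/ΔT = 273.71/33.33 = 8.211.
η_II = COP_actual/COP_Carnot = 2.975/8.211 = 0.3623.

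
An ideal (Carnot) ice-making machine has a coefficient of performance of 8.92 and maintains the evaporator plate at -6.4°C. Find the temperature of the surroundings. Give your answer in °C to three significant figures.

COP_R = T_C/(T_H − T_C) gives T_H − T_C = T_C/COP.
With T_C = 266.75 K, T_H = 266.75 × (1 + 1/8.92) = 296.65 K.
Converting, 296.65 K = 23.50°C.

23.5 °C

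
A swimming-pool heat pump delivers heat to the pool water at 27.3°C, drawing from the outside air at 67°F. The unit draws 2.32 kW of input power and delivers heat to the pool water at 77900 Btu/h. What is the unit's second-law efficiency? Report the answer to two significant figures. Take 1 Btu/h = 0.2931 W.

0.26

Converting, Q̇_H = 77900 Btu/h = 22.83 kW, so COP_actual = Q̇_H/Ẇ = 22.83/2.320 = 9.842.
In absolute terms T_C = 292.59 K and T_H = 300.45 K, so ΔT = 7.856 K.
COP_Carnot = T_H/ΔT = 300.45/7.856 = 38.25.
η_II = COP_actual/COP_Carnot = 9.842/38.25 = 0.2573.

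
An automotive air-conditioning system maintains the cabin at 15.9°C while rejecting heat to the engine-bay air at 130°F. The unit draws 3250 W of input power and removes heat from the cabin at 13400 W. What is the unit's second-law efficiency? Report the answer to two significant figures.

COP_actual = Q̇_C/Ẇ = 13400/3250 = 4.123.
In absolute terms T_C = 289.05 K and T_H = 327.59 K, so ΔT = 38.54 K.
COP_Carnot = T_C/ΔT = 289.05/38.54 = 7.499.
η_II = COP_actual/COP_Carnot = 4.123/7.499 = 0.5498.

0.55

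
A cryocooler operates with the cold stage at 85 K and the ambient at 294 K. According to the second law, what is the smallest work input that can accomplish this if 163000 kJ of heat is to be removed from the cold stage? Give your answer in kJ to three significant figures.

401000 kJ

The reservoir spacing is ΔT = 294 − 85 = 209.0 K.
The reversible limit is COP_R = T_C/ΔT = 0.4067, so W_min = Q_C/COP = Q_C·ΔT/T_C.
W_min = 163000 × 209.0/85.00 = 400800 kJ.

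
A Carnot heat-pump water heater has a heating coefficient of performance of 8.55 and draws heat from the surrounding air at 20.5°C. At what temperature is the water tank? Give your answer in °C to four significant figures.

59.39 °C

COP_HP = T_H/(T_H − T_C) rearranges to T_H = COP·T_C/(COP − 1).
With T_C = 293.65 K, T_H = 8.55 × 293.65/7.550 = 332.54 K.
Converting, 332.54 K = 59.39°C.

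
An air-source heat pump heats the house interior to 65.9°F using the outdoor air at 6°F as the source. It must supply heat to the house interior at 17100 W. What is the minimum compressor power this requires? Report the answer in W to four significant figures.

1949 W

In absolute terms T_C = 258.71 K and T_H = 291.98 K, so ΔT = 33.28 K.
COP_Carnot = T_H/ΔT = 291.98/33.28 = 8.774.
Ẇ_min = Q̇/COP_Carnot = 17100/8.774 = 1949 W.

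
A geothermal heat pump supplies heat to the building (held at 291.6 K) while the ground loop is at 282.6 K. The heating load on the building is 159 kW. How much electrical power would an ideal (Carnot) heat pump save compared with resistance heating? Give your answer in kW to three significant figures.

154 kW

The reservoir spacing is ΔT = 291.6 − 282.6 = 9.000 K.
COP_Carnot = T_H/ΔT = 291.60/9.000 = 32.40.
Resistance heating needs Ẇ_res = Q̇_H = 159.0 kW; the reversible heat pump needs only Ẇ_hp = Q̇_H/COP = 4.907 kW.
Saving = 159.0 − 4.907 = 154.1 kW.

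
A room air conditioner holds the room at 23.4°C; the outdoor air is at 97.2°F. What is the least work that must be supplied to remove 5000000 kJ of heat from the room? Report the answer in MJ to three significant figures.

216 MJ

In absolute terms T_C = 296.55 K and T_H = 309.37 K, so ΔT = 12.82 K.
The reversible limit is COP_R = T_C/ΔT = 23.13, so W_min = Q_C/COP = Q_C·ΔT/T_C.
W_min = 5000000 × 12.82/296.55 = 216200 kJ = 216.2 MJ.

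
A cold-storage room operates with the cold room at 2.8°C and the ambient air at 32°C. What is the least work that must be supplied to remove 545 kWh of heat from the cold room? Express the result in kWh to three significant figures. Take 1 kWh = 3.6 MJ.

In absolute terms T_C = 275.95 K and T_H = 305.15 K, so ΔT = 29.20 K.
The reversible limit is COP_R = T_C/ΔT = 9.450, so W_min = Q_C/COP = Q_C·ΔT/T_C.
W_min = 545.0 × 29.20/275.95 = 57.67 kWh.

57.7 kWh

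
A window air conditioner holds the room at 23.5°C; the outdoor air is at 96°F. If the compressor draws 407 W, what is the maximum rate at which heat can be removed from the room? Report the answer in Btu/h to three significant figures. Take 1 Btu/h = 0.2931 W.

In absolute terms T_C = 296.65 K and T_H = 308.71 K, so ΔT = 12.06 K.
COP_Carnot = T_C/ΔT = 296.65/12.06 = 24.61.
Q̇_max = COP_Carnot × Ẇ = 24.61 × 407.0 W = 10020 W = 34170 Btu/h.

34200 Btu/h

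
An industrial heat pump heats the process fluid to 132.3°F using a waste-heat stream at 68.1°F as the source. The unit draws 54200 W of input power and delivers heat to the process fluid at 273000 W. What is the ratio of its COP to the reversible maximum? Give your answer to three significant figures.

0.546

COP_actual = Q̇_H/Ẇ = 273000/54200 = 5.037.
In absolute terms T_C = 293.21 K and T_H = 328.87 K, so ΔT = 35.67 K.
COP_Carnot = T_H/ΔT = 328.87/35.67 = 9.221.
η_II = COP_actual/COP_Carnot = 5.037/9.221 = 0.5463.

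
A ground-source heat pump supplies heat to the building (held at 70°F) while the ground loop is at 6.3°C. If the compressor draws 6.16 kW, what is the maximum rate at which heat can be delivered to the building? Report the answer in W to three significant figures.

122000 W

In absolute terms T_C = 279.45 K and T_H = 294.26 K, so ΔT = 14.81 K.
COP_Carnot = T_H/ΔT = 294.26/14.81 = 19.87.
Q̇_max = COP_Carnot × Ẇ = 19.87 × 6.160 kW = 122.4 kW = 122400 W.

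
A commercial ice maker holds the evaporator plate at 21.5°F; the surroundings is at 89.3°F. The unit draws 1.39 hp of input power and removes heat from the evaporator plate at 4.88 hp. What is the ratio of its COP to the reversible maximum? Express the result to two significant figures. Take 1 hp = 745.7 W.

COP_actual = Q̇_C/Ẇ = 4.880/1.390 = 3.511.
In absolute terms T_C = 267.32 K and T_H = 304.98 K, so ΔT = 37.67 K.
COP_Carnot = T_C/ΔT = 267.32/37.67 = 7.097.
η_II = COP_actual/COP_Carnot = 3.511/7.097 = 0.4947.

0.49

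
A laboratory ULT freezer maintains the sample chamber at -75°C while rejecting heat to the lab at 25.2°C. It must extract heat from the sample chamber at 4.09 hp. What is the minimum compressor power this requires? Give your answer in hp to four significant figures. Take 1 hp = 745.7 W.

In absolute terms T_C = 198.15 K and T_H = 298.35 K, so ΔT = 100.2 K.
COP_Carnot = T_C/ΔT = 198.15/100.2 = 1.978.
Ẇ_min = Q̇/COP_Carnot = 4.090/1.978 = 2.068 hp.

2.068 hp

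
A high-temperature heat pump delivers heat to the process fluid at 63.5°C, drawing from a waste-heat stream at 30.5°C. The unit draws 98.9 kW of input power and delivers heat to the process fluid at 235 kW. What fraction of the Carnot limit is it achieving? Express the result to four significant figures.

COP_actual = Q̇_H/Ẇ = 235.0/98.90 = 2.376.
In absolute terms T_C = 303.65 K and T_H = 336.65 K, so ΔT = 33.00 K.
COP_Carnot = T_H/ΔT = 336.65/33.00 = 10.20.
η_II = COP_actual/COP_Carnot = 2.376/10.20 = 0.2329.

0.2329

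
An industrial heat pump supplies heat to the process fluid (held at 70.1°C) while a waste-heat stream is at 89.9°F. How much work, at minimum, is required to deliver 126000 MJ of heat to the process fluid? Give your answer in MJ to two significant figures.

In absolute terms T_C = 305.32 K and T_H = 343.25 K, so ΔT = 37.93 K.
The reversible limit is COP_HP = T_H/ΔT = 9.049, so W_min = Q_H/COP = Q_H·ΔT/T_H.
W_min = 126000 × 37.93/343.25 = 13920 MJ.

14000 MJ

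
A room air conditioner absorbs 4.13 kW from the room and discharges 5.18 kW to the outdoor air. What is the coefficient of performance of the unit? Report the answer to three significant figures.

The first law gives Q̇_H = Q̇_C + Ẇ, so the three rates are Q̇_C = 4.130, Q̇_H = 5.180, Ẇ = 1.050 kW.
COP_R = Q̇_C/Ẇ = 4.130/1.050 = 3.933.

3.93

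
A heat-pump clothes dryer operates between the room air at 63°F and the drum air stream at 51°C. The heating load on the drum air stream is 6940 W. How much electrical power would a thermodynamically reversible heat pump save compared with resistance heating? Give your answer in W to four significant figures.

6217 W

In absolute terms T_C = 290.37 K and T_H = 324.15 K, so ΔT = 33.78 K.
COP_Carnot = T_H/ΔT = 324.15/33.78 = 9.597.
Resistance heating needs Ẇ_res = Q̇_H = 6940 W; the reversible heat pump needs only Ẇ_hp = Q̇_H/COP = 723.2 W.
Saving = 6940 − 723.2 = 6217 W.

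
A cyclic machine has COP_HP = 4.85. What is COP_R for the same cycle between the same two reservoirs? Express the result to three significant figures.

3.85

Since Q_H = Q_C + W for any cycle, COP_R = Q_C/W = Q_H/W − 1.
COP_R = 4.85 − 1 = 3.85.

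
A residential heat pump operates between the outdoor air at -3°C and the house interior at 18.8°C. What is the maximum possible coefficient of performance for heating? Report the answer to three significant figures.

In absolute terms T_C = 270.15 K and T_H = 291.95 K, so ΔT = 21.80 K.
For a reversible cycle, COP_Carnot = T_H/ΔT = 291.95/21.80 = 13.39.

13.4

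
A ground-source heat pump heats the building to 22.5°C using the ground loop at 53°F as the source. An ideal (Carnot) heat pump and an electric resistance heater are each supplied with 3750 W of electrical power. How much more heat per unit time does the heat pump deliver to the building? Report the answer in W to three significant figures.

In absolute terms T_C = 284.82 K and T_H = 295.65 K, so ΔT = 10.83 K.
COP_Carnot = T_H/ΔT = 295.65/10.83 = 27.29.
The heat pump delivers Q̇_H = COP × Ẇ = 102300 W; the resistance heater delivers Ẇ = 3750 W.
Extra = (COP − 1)·Ẇ = 98590 W.

98600 W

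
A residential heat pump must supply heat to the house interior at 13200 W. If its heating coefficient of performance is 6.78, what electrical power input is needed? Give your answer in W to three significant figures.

Ẇ = Q̇_H/COP_HP = 13200/6.78 = 1947 W.

1950 W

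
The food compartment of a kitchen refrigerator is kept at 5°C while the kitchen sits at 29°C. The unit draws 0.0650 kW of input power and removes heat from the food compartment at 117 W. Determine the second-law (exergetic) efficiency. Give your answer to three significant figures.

0.155

Converting, Q̇_C = 117.0 W = 0.1170 kW, so COP_actual = Q̇_C/Ẇ = 0.1170/0.06500 = 1.800.
In absolute terms T_C = 278.15 K and T_H = 302.15 K, so ΔT = 24.00 K.
COP_Carnot = T_C/ΔT = 278.15/24.00 = 11.59.
η_II = COP_actual/COP_Carnot = 1.800/11.59 = 0.1553.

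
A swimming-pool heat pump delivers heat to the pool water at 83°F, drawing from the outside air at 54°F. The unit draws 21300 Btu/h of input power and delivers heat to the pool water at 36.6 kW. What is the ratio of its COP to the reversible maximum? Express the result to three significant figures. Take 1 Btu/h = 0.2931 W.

0.313

Converting, Q̇_H = 36.60 kW = 124900 Btu/h, so COP_actual = Q̇_H/Ẇ = 124900/21300 = 5.863.
In absolute terms T_C = 285.37 K and T_H = 301.48 K, so ΔT = 16.11 K.
COP_Carnot = T_H/ΔT = 301.48/16.11 = 18.71.
η_II = COP_actual/COP_Carnot = 5.863/18.71 = 0.3133.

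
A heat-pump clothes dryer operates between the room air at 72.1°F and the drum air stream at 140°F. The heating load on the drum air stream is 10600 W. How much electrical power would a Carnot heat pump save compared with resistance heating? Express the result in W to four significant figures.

9400 W

In absolute terms T_C = 295.43 K and T_H = 333.15 K, so ΔT = 37.72 K.
COP_Carnot = T_H/ΔT = 333.15/37.72 = 8.832.
Resistance heating needs Ẇ_res = Q̇_H = 10600 W; the reversible heat pump needs only Ẇ_hp = Q̇_H/COP = 1200 W.
Saving = 10600 − 1200 = 9400 W.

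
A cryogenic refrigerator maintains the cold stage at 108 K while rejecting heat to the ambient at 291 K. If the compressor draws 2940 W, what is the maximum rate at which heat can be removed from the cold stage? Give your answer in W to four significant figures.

The reservoir spacing is ΔT = 291 − 108 = 183.0 K.
COP_Carnot = T_C/ΔT = 108.00/183.0 = 0.5902.
Q̇_max = COP_Carnot × Ẇ = 0.5902 × 2940 W = 1735 W.

1735 W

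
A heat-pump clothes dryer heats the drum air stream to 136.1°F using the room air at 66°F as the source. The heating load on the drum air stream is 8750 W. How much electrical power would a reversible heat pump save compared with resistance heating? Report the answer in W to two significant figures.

In absolute terms T_C = 292.04 K and T_H = 330.98 K, so ΔT = 38.94 K.
COP_Carnot = T_H/ΔT = 330.98/38.94 = 8.499.
Resistance heating needs Ẇ_res = Q̇_H = 8750 W; the reversible heat pump needs only Ẇ_hp = Q̇_H/COP = 1030 W.
Saving = 8750 − 1030 = 7720 W.

7700 W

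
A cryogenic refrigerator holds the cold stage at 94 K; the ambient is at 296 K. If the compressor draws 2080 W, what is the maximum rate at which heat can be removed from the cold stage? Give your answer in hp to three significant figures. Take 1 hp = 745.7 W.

The reservoir spacing is ΔT = 296 − 94 = 202.0 K.
COP_Carnot = T_C/ΔT = 94.00/202.0 = 0.4653.
Q̇_max = COP_Carnot × Ẇ = 0.4653 × 2080 W = 967.9 W = 1.298 hp.

1.30 hp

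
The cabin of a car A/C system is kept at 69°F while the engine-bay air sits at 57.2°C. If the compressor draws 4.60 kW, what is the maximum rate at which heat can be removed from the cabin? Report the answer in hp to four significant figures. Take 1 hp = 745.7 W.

49.44 hp

In absolute terms T_C = 293.71 K and T_H = 330.35 K, so ΔT = 36.64 K.
COP_Carnot = T_C/ΔT = 293.71/36.64 = 8.015.
Q̇_max = COP_Carnot × Ẇ = 8.015 × 4.600 kW = 36.87 kW = 49.44 hp.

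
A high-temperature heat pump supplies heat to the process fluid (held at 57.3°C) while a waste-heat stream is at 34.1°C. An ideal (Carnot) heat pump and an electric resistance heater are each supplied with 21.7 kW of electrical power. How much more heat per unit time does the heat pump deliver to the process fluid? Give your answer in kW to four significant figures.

287.4 kW

In absolute terms T_C = 307.25 K and T_H = 330.45 K, so ΔT = 23.20 K.
COP_Carnot = T_H/ΔT = 330.45/23.20 = 14.24.
The heat pump delivers Q̇_H = COP × Ẇ = 309.1 kW; the resistance heater delivers Ẇ = 21.70 kW.
Extra = (COP − 1)·Ẇ = 287.4 kW.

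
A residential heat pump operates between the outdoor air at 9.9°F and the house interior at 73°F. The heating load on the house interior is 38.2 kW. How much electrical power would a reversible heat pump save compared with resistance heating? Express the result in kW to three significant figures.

33.7 kW

In absolute terms T_C = 260.87 K and T_H = 295.93 K, so ΔT = 35.06 K.
COP_Carnot = T_H/ΔT = 295.93/35.06 = 8.442.
Resistance heating needs Ẇ_res = Q̇_H = 38.20 kW; the reversible heat pump needs only Ẇ_hp = Q̇_H/COP = 4.525 kW.
Saving = 38.20 − 4.525 = 33.67 kW.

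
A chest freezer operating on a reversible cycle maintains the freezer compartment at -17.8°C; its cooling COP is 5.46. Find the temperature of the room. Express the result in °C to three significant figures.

COP_R = T_C/(T_H − T_C) gives T_H − T_C = T_C/COP.
With T_C = 255.35 K, T_H = 255.35 × (1 + 1/5.46) = 302.12 K.
Converting, 302.12 K = 28.97°C.

29.0 °C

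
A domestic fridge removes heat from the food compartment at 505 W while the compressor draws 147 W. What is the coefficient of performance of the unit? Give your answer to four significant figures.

3.435

The first law gives Q̇_H = Q̇_C + Ẇ, so the three rates are Q̇_C = 505.0, Q̇_H = 652.0, Ẇ = 147.0 W.
COP_R = Q̇_C/Ẇ = 505.0/147.0 = 3.435.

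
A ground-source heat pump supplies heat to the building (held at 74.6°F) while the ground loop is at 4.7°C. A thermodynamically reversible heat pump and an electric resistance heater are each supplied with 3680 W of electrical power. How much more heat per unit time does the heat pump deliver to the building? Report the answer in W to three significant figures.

53900 W

In absolute terms T_C = 277.85 K and T_H = 296.82 K, so ΔT = 18.97 K.
COP_Carnot = T_H/ΔT = 296.82/18.97 = 15.65.
The heat pump delivers Q̇_H = COP × Ẇ = 57590 W; the resistance heater delivers Ẇ = 3680 W.
Extra = (COP − 1)·Ẇ = 53910 W.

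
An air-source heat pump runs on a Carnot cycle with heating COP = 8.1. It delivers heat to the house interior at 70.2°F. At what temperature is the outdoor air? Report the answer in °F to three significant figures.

COP_HP = T_H/(T_H − T_C) gives T_H − T_C = T_H/COP.
With T_H = 294.37 K, T_C = 294.37 × (1 − 1/8.1) = 258.03 K.
Converting, 258.03 K = 4.78°F.

4.78 °F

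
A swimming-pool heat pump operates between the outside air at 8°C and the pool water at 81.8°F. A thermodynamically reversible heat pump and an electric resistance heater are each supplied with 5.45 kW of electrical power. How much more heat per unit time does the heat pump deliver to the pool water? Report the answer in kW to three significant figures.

In absolute terms T_C = 281.15 K and T_H = 300.82 K, so ΔT = 19.67 K.
COP_Carnot = T_H/ΔT = 300.82/19.67 = 15.30.
The heat pump delivers Q̇_H = COP × Ẇ = 83.36 kW; the resistance heater delivers Ẇ = 5.450 kW.
Extra = (COP − 1)·Ẇ = 77.91 kW.

77.9 kW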